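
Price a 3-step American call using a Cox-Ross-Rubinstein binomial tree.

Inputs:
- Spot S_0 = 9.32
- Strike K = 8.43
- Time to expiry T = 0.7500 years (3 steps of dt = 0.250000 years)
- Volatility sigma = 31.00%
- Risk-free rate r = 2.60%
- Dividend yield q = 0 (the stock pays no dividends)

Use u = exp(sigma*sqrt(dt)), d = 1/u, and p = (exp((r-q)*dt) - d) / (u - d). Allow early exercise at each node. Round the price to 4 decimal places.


Answer: Price = V(0,0) = 1.5738

Derivation:
dt = T/N = 0.250000
u = exp(sigma*sqrt(dt)) = 1.167658; d = 1/u = 0.856415
p = (exp((r-q)*dt) - d) / (u - d) = 0.482279
Discount per step: exp(-r*dt) = 0.993521
Stock lattice S(k, i) with i counting down-moves:
  k=0: S(0,0) = 9.3200
  k=1: S(1,0) = 10.8826; S(1,1) = 7.9818
  k=2: S(2,0) = 12.7071; S(2,1) = 9.3200; S(2,2) = 6.8357
  k=3: S(3,0) = 14.8376; S(3,1) = 10.8826; S(3,2) = 7.9818; S(3,3) = 5.8542
Terminal payoffs V(N, i) = max(S_T - K, 0):
  V(3,0) = 6.407572; V(3,1) = 2.452572; V(3,2) = 0.000000; V(3,3) = 0.000000
Backward induction: V(k, i) = exp(-r*dt) * [p * V(k+1, i) + (1-p) * V(k+1, i+1)]; then take max(V_cont, immediate exercise) for American.
  V(2,0) = exp(-r*dt) * [p*6.407572 + (1-p)*2.452572] = 4.331739; exercise = 4.277122; V(2,0) = max -> 4.331739
  V(2,1) = exp(-r*dt) * [p*2.452572 + (1-p)*0.000000] = 1.175162; exercise = 0.890000; V(2,1) = max -> 1.175162
  V(2,2) = exp(-r*dt) * [p*0.000000 + (1-p)*0.000000] = 0.000000; exercise = 0.000000; V(2,2) = max -> 0.000000
  V(1,0) = exp(-r*dt) * [p*4.331739 + (1-p)*1.175162] = 2.680037; exercise = 2.452572; V(1,0) = max -> 2.680037
  V(1,1) = exp(-r*dt) * [p*1.175162 + (1-p)*0.000000] = 0.563084; exercise = 0.000000; V(1,1) = max -> 0.563084
  V(0,0) = exp(-r*dt) * [p*2.680037 + (1-p)*0.563084] = 1.573784; exercise = 0.890000; V(0,0) = max -> 1.573784


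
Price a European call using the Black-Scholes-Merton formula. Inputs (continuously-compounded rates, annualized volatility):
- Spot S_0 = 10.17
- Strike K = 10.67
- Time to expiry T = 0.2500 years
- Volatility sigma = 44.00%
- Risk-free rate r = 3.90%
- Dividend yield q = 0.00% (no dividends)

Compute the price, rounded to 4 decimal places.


d1 = (ln(S/K) + (r - q + 0.5*sigma^2) * T) / (sigma * sqrt(T)) = -0.06383571
d2 = d1 - sigma * sqrt(T) = -0.28383571
exp(-rT) = 0.99029738; exp(-qT) = 1.00000000
C = S_0 * exp(-qT) * N(d1) - K * exp(-rT) * N(d2)
N(d1) = 0.47455052; N(d2) = 0.38826815
C = 10.1700 * 1.00000000 * 0.47455052 - 10.6700 * 0.99029738 * 0.38826815 = 0.7236

Answer: Price = 0.7236


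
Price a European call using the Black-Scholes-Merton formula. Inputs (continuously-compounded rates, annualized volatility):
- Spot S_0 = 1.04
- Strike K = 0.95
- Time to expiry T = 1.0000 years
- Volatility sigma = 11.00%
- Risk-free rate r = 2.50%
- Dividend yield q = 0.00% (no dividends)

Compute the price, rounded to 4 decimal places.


d1 = (ln(S/K) + (r - q + 0.5*sigma^2) * T) / (sigma * sqrt(T)) = 1.10512734
d2 = d1 - sigma * sqrt(T) = 0.99512734
exp(-rT) = 0.97530991; exp(-qT) = 1.00000000
C = S_0 * exp(-qT) * N(d1) - K * exp(-rT) * N(d2)
N(d1) = 0.86544779; N(d2) = 0.84016283
C = 1.0400 * 1.00000000 * 0.86544779 - 0.9500 * 0.97530991 * 0.84016283 = 0.1216

Answer: Price = 0.1216


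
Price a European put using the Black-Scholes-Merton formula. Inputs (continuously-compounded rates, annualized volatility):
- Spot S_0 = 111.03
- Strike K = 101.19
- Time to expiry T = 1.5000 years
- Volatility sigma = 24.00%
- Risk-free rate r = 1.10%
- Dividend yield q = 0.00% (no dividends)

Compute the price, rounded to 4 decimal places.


Answer: Price = 7.3873

Derivation:
d1 = (ln(S/K) + (r - q + 0.5*sigma^2) * T) / (sigma * sqrt(T)) = 0.51881723
d2 = d1 - sigma * sqrt(T) = 0.22487846
exp(-rT) = 0.98363538; exp(-qT) = 1.00000000
P = K * exp(-rT) * N(-d2) - S_0 * exp(-qT) * N(-d1)
N(-d1) = 0.30194410; N(-d2) = 0.41103691
P = 101.1900 * 0.98363538 * 0.41103691 - 111.0300 * 1.00000000 * 0.30194410 = 7.3873


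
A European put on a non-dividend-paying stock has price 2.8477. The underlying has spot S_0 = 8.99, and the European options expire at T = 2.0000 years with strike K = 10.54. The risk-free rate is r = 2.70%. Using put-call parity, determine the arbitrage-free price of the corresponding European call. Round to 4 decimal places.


Answer: Call price = 1.8518

Derivation:
Put-call parity: C - P = S_0 * exp(-qT) - K * exp(-rT).
S_0 * exp(-qT) = 8.9900 * 1.00000000 = 8.99000000
K * exp(-rT) = 10.5400 * 0.94743211 = 9.98593440
C = P + S*exp(-qT) - K*exp(-rT)
C = 2.8477 + 8.99000000 - 9.98593440 = 1.8518


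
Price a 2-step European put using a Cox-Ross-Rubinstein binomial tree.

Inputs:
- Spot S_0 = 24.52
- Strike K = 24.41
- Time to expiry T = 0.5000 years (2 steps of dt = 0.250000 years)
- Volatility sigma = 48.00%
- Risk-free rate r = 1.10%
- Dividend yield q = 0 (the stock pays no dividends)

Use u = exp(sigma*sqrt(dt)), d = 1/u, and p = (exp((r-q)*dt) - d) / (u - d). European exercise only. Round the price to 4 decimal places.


Answer: Price = V(0,0) = 2.8199

Derivation:
dt = T/N = 0.250000
u = exp(sigma*sqrt(dt)) = 1.271249; d = 1/u = 0.786628
p = (exp((r-q)*dt) - d) / (u - d) = 0.445969
Discount per step: exp(-r*dt) = 0.997254
Stock lattice S(k, i) with i counting down-moves:
  k=0: S(0,0) = 24.5200
  k=1: S(1,0) = 31.1710; S(1,1) = 19.2881
  k=2: S(2,0) = 39.6261; S(2,1) = 24.5200; S(2,2) = 15.1726
Terminal payoffs V(N, i) = max(K - S_T, 0):
  V(2,0) = 0.000000; V(2,1) = 0.000000; V(2,2) = 9.237431
Backward induction: V(k, i) = exp(-r*dt) * [p * V(k+1, i) + (1-p) * V(k+1, i+1)].
  V(1,0) = exp(-r*dt) * [p*0.000000 + (1-p)*0.000000] = 0.000000
  V(1,1) = exp(-r*dt) * [p*0.000000 + (1-p)*9.237431] = 5.103771
  V(0,0) = exp(-r*dt) * [p*0.000000 + (1-p)*5.103771] = 2.819884


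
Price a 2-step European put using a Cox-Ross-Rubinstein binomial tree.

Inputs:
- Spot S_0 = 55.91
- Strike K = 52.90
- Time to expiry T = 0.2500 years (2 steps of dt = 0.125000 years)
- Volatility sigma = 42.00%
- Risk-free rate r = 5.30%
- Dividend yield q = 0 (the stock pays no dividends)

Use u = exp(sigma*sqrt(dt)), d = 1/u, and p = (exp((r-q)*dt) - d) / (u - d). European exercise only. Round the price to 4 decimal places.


dt = T/N = 0.125000
u = exp(sigma*sqrt(dt)) = 1.160084; d = 1/u = 0.862007
p = (exp((r-q)*dt) - d) / (u - d) = 0.485245
Discount per step: exp(-r*dt) = 0.993397
Stock lattice S(k, i) with i counting down-moves:
  k=0: S(0,0) = 55.9100
  k=1: S(1,0) = 64.8603; S(1,1) = 48.1948
  k=2: S(2,0) = 75.2434; S(2,1) = 55.9100; S(2,2) = 41.5442
Terminal payoffs V(N, i) = max(K - S_T, 0):
  V(2,0) = 0.000000; V(2,1) = 0.000000; V(2,2) = 11.355780
Backward induction: V(k, i) = exp(-r*dt) * [p * V(k+1, i) + (1-p) * V(k+1, i+1)].
  V(1,0) = exp(-r*dt) * [p*0.000000 + (1-p)*0.000000] = 0.000000
  V(1,1) = exp(-r*dt) * [p*0.000000 + (1-p)*11.355780] = 5.806852
  V(0,0) = exp(-r*dt) * [p*0.000000 + (1-p)*5.806852] = 2.969372

Answer: Price = V(0,0) = 2.9694


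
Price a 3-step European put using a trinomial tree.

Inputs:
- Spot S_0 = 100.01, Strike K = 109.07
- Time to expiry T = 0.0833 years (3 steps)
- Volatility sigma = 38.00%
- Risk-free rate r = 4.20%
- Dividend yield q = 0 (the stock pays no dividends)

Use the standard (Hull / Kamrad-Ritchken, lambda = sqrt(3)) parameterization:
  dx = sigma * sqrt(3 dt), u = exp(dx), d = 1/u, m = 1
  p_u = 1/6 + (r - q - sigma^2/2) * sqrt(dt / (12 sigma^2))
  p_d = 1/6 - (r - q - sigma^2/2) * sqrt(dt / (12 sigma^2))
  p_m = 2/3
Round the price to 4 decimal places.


Answer: Price = V(0,0) = 10.2076

Derivation:
dt = T/N = 0.027767; dx = sigma*sqrt(3*dt) = 0.109675
u = exp(dx) = 1.115915; d = 1/u = 0.896126
p_u = 0.162844, p_m = 0.666667, p_d = 0.170490
Discount per step: exp(-r*dt) = 0.998834
Stock lattice S(k, j) with j the centered position index:
  k=0: S(0,+0) = 100.0100
  k=1: S(1,-1) = 89.6215; S(1,+0) = 100.0100; S(1,+1) = 111.6026
  k=2: S(2,-2) = 80.3122; S(2,-1) = 89.6215; S(2,+0) = 100.0100; S(2,+1) = 111.6026; S(2,+2) = 124.5391
  k=3: S(3,-3) = 71.9698; S(3,-2) = 80.3122; S(3,-1) = 89.6215; S(3,+0) = 100.0100; S(3,+1) = 111.6026; S(3,+2) = 124.5391; S(3,+3) = 138.9750
Terminal payoffs V(N, j) = max(K - S_T, 0):
  V(3,-3) = 37.100217; V(3,-2) = 28.757846; V(3,-1) = 19.448471; V(3,+0) = 9.060000; V(3,+1) = 0.000000; V(3,+2) = 0.000000; V(3,+3) = 0.000000
Backward induction: V(k, j) = exp(-r*dt) * [p_u * V(k+1, j+1) + p_m * V(k+1, j) + p_d * V(k+1, j-1)]
  V(2,-2) = exp(-r*dt) * [p_u*19.448471 + p_m*28.757846 + p_d*37.100217] = 28.630751
  V(2,-1) = exp(-r*dt) * [p_u*9.060000 + p_m*19.448471 + p_d*28.757846] = 19.321379
  V(2,+0) = exp(-r*dt) * [p_u*0.000000 + p_m*9.060000 + p_d*19.448471] = 9.344857
  V(2,+1) = exp(-r*dt) * [p_u*0.000000 + p_m*0.000000 + p_d*9.060000] = 1.542835
  V(2,+2) = exp(-r*dt) * [p_u*0.000000 + p_m*0.000000 + p_d*0.000000] = 0.000000
  V(1,-1) = exp(-r*dt) * [p_u*9.344857 + p_m*19.321379 + p_d*28.630751] = 19.261440
  V(1,+0) = exp(-r*dt) * [p_u*1.542835 + p_m*9.344857 + p_d*19.321379] = 9.763847
  V(1,+1) = exp(-r*dt) * [p_u*0.000000 + p_m*1.542835 + p_d*9.344857] = 2.618702
  V(0,+0) = exp(-r*dt) * [p_u*2.618702 + p_m*9.763847 + p_d*19.261440] = 10.207634


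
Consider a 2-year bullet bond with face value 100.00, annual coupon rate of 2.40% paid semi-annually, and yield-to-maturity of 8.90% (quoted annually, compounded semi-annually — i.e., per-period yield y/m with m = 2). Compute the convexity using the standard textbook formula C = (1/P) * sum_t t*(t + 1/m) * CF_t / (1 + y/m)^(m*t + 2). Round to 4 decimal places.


Answer: Convexity = 4.4676

Derivation:
Coupon per period c = face * coupon_rate / m = 1.200000
Periods per year m = 2; per-period yield y/m = 0.044500
Number of cashflows N = 4
Cashflows (t years, CF_t, discount factor 1/(1+y/m)^(m*t), PV):
  t = 0.5000: CF_t = 1.200000, DF = 0.957396, PV = 1.148875
  t = 1.0000: CF_t = 1.200000, DF = 0.916607, PV = 1.099928
  t = 1.5000: CF_t = 1.200000, DF = 0.877556, PV = 1.053067
  t = 2.0000: CF_t = 101.200000, DF = 0.840168, PV = 85.025019
Price P = sum_t PV_t = 88.326889
Convexity numerator sum_t t*(t + 1/m) * CF_t / (1+y/m)^(m*t + 2):
  t = 0.5000: term = 0.526533
  t = 1.0000: term = 1.512303
  t = 1.5000: term = 2.895745
  t = 2.0000: term = 389.672584
Convexity = (1/P) * sum = 394.607164 / 88.326889 = 4.467577


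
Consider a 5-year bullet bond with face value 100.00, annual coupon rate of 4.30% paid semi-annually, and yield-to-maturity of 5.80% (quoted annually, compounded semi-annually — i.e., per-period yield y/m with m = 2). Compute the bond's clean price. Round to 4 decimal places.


Answer: Price = 93.5696

Derivation:
Coupon per period c = face * coupon_rate / m = 2.150000
Periods per year m = 2; per-period yield y/m = 0.029000
Number of cashflows N = 10
Cashflows (t years, CF_t, discount factor 1/(1+y/m)^(m*t), PV):
  t = 0.5000: CF_t = 2.150000, DF = 0.971817, PV = 2.089407
  t = 1.0000: CF_t = 2.150000, DF = 0.944429, PV = 2.030522
  t = 1.5000: CF_t = 2.150000, DF = 0.917812, PV = 1.973296
  t = 2.0000: CF_t = 2.150000, DF = 0.891946, PV = 1.917684
  t = 2.5000: CF_t = 2.150000, DF = 0.866808, PV = 1.863638
  t = 3.0000: CF_t = 2.150000, DF = 0.842379, PV = 1.811116
  t = 3.5000: CF_t = 2.150000, DF = 0.818639, PV = 1.760074
  t = 4.0000: CF_t = 2.150000, DF = 0.795567, PV = 1.710470
  t = 4.5000: CF_t = 2.150000, DF = 0.773146, PV = 1.662264
  t = 5.0000: CF_t = 102.150000, DF = 0.751357, PV = 76.751103
Price P = sum_t PV_t = 93.569574


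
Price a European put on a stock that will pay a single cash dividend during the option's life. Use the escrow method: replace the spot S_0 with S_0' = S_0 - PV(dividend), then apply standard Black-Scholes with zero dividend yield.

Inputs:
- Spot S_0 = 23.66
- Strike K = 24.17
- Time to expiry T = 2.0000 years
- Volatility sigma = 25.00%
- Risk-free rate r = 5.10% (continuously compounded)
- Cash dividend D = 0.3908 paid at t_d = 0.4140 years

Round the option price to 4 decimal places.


Answer: Price = 2.4905

Derivation:
PV(D) = D * exp(-r * t_d) = 0.3908 * 0.97910734 = 0.38263515
S_0' = S_0 - PV(D) = 23.6600 - 0.38263515 = 23.27736485
d1 = (ln(S_0'/K) + (r + sigma^2/2)*T) / (sigma*sqrt(T)) = 0.35884037
d2 = d1 - sigma*sqrt(T) = 0.00528698
exp(-rT) = 0.90302955
N(-d1) = 0.35985726; N(-d2) = 0.49789081
P = K * exp(-rT) * N(-d2) - S_0' * N(-d1) = 24.1700 * 0.90302955 * 0.49789081 - 23.27736485 * 0.35985726 = 2.4905


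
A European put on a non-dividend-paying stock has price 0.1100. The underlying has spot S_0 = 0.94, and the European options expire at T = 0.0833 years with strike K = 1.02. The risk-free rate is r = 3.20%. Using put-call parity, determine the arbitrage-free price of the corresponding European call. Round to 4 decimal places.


Answer: Call price = 0.0327

Derivation:
Put-call parity: C - P = S_0 * exp(-qT) - K * exp(-rT).
S_0 * exp(-qT) = 0.9400 * 1.00000000 = 0.94000000
K * exp(-rT) = 1.0200 * 0.99733795 = 1.01728471
C = P + S*exp(-qT) - K*exp(-rT)
C = 0.1100 + 0.94000000 - 1.01728471 = 0.0327


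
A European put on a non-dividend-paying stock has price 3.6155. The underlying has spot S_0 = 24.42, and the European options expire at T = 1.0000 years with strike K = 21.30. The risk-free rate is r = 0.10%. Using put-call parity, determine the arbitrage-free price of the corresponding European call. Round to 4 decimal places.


Answer: Call price = 6.7568

Derivation:
Put-call parity: C - P = S_0 * exp(-qT) - K * exp(-rT).
S_0 * exp(-qT) = 24.4200 * 1.00000000 = 24.42000000
K * exp(-rT) = 21.3000 * 0.99900050 = 21.27871065
C = P + S*exp(-qT) - K*exp(-rT)
C = 3.6155 + 24.42000000 - 21.27871065 = 6.7568


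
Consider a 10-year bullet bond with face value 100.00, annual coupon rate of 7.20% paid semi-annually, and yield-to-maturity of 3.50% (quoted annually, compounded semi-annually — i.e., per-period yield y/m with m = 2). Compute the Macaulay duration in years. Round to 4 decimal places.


Answer: Macaulay duration = 7.6805 years

Derivation:
Coupon per period c = face * coupon_rate / m = 3.600000
Periods per year m = 2; per-period yield y/m = 0.017500
Number of cashflows N = 20
Cashflows (t years, CF_t, discount factor 1/(1+y/m)^(m*t), PV):
  t = 0.5000: CF_t = 3.600000, DF = 0.982801, PV = 3.538084
  t = 1.0000: CF_t = 3.600000, DF = 0.965898, PV = 3.477232
  t = 1.5000: CF_t = 3.600000, DF = 0.949285, PV = 3.417427
  t = 2.0000: CF_t = 3.600000, DF = 0.932959, PV = 3.358651
  t = 2.5000: CF_t = 3.600000, DF = 0.916913, PV = 3.300885
  t = 3.0000: CF_t = 3.600000, DF = 0.901143, PV = 3.244113
  t = 3.5000: CF_t = 3.600000, DF = 0.885644, PV = 3.188318
  t = 4.0000: CF_t = 3.600000, DF = 0.870412, PV = 3.133482
  t = 4.5000: CF_t = 3.600000, DF = 0.855441, PV = 3.079589
  t = 5.0000: CF_t = 3.600000, DF = 0.840729, PV = 3.026623
  t = 5.5000: CF_t = 3.600000, DF = 0.826269, PV = 2.974568
  t = 6.0000: CF_t = 3.600000, DF = 0.812058, PV = 2.923408
  t = 6.5000: CF_t = 3.600000, DF = 0.798091, PV = 2.873129
  t = 7.0000: CF_t = 3.600000, DF = 0.784365, PV = 2.823714
  t = 7.5000: CF_t = 3.600000, DF = 0.770875, PV = 2.775149
  t = 8.0000: CF_t = 3.600000, DF = 0.757616, PV = 2.727419
  t = 8.5000: CF_t = 3.600000, DF = 0.744586, PV = 2.680510
  t = 9.0000: CF_t = 3.600000, DF = 0.731780, PV = 2.634408
  t = 9.5000: CF_t = 3.600000, DF = 0.719194, PV = 2.589098
  t = 10.0000: CF_t = 103.600000, DF = 0.706825, PV = 73.227026
Price P = sum_t PV_t = 130.992830
Macaulay numerator sum_t t * PV_t:
  t * PV_t at t = 0.5000: 1.769042
  t * PV_t at t = 1.0000: 3.477232
  t * PV_t at t = 1.5000: 5.126141
  t * PV_t at t = 2.0000: 6.717301
  t * PV_t at t = 2.5000: 8.252213
  t * PV_t at t = 3.0000: 9.732339
  t * PV_t at t = 3.5000: 11.159112
  t * PV_t at t = 4.0000: 12.533927
  t * PV_t at t = 4.5000: 13.858150
  t * PV_t at t = 5.0000: 15.133115
  t * PV_t at t = 5.5000: 16.360124
  t * PV_t at t = 6.0000: 17.540450
  t * PV_t at t = 6.5000: 18.675336
  t * PV_t at t = 7.0000: 19.765995
  t * PV_t at t = 7.5000: 20.813614
  t * PV_t at t = 8.0000: 21.819350
  t * PV_t at t = 8.5000: 22.784333
  t * PV_t at t = 9.0000: 23.709669
  t * PV_t at t = 9.5000: 24.596435
  t * PV_t at t = 10.0000: 732.270262
Macaulay duration D = (sum_t t * PV_t) / P = 1006.094139 / 130.992830 = 7.680528


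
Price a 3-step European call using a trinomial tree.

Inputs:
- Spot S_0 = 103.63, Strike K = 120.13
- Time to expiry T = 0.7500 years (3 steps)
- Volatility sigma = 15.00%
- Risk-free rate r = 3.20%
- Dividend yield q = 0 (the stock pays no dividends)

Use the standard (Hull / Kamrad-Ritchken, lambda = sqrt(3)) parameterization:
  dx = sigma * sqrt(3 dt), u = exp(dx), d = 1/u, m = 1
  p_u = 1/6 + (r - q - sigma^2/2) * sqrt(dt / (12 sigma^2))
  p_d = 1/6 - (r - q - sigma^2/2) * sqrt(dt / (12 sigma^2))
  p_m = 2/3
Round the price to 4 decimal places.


Answer: Price = V(0,0) = 1.1775

Derivation:
dt = T/N = 0.250000; dx = sigma*sqrt(3*dt) = 0.129904
u = exp(dx) = 1.138719; d = 1/u = 0.878180
p_u = 0.186633, p_m = 0.666667, p_d = 0.146700
Discount per step: exp(-r*dt) = 0.992032
Stock lattice S(k, j) with j the centered position index:
  k=0: S(0,+0) = 103.6300
  k=1: S(1,-1) = 91.0058; S(1,+0) = 103.6300; S(1,+1) = 118.0054
  k=2: S(2,-2) = 79.9194; S(2,-1) = 91.0058; S(2,+0) = 103.6300; S(2,+1) = 118.0054; S(2,+2) = 134.3750
  k=3: S(3,-3) = 70.1837; S(3,-2) = 79.9194; S(3,-1) = 91.0058; S(3,+0) = 103.6300; S(3,+1) = 118.0054; S(3,+2) = 134.3750; S(3,+3) = 153.0154
Terminal payoffs V(N, j) = max(S_T - K, 0):
  V(3,-3) = 0.000000; V(3,-2) = 0.000000; V(3,-1) = 0.000000; V(3,+0) = 0.000000; V(3,+1) = 0.000000; V(3,+2) = 14.245011; V(3,+3) = 32.885358
Backward induction: V(k, j) = exp(-r*dt) * [p_u * V(k+1, j+1) + p_m * V(k+1, j) + p_d * V(k+1, j-1)]
  V(2,-2) = exp(-r*dt) * [p_u*0.000000 + p_m*0.000000 + p_d*0.000000] = 0.000000
  V(2,-1) = exp(-r*dt) * [p_u*0.000000 + p_m*0.000000 + p_d*0.000000] = 0.000000
  V(2,+0) = exp(-r*dt) * [p_u*0.000000 + p_m*0.000000 + p_d*0.000000] = 0.000000
  V(2,+1) = exp(-r*dt) * [p_u*14.245011 + p_m*0.000000 + p_d*0.000000] = 2.637410
  V(2,+2) = exp(-r*dt) * [p_u*32.885358 + p_m*14.245011 + p_d*0.000000] = 15.509605
  V(1,-1) = exp(-r*dt) * [p_u*0.000000 + p_m*0.000000 + p_d*0.000000] = 0.000000
  V(1,+0) = exp(-r*dt) * [p_u*2.637410 + p_m*0.000000 + p_d*0.000000] = 0.488307
  V(1,+1) = exp(-r*dt) * [p_u*15.509605 + p_m*2.637410 + p_d*0.000000] = 4.615809
  V(0,+0) = exp(-r*dt) * [p_u*4.615809 + p_m*0.488307 + p_d*0.000000] = 1.177544


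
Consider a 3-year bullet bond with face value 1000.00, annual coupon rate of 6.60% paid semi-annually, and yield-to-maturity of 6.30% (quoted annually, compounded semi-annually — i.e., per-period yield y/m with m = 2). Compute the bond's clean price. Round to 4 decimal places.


Coupon per period c = face * coupon_rate / m = 33.000000
Periods per year m = 2; per-period yield y/m = 0.031500
Number of cashflows N = 6
Cashflows (t years, CF_t, discount factor 1/(1+y/m)^(m*t), PV):
  t = 0.5000: CF_t = 33.000000, DF = 0.969462, PV = 31.992244
  t = 1.0000: CF_t = 33.000000, DF = 0.939856, PV = 31.015264
  t = 1.5000: CF_t = 33.000000, DF = 0.911155, PV = 30.068118
  t = 2.0000: CF_t = 33.000000, DF = 0.883330, PV = 29.149896
  t = 2.5000: CF_t = 33.000000, DF = 0.856355, PV = 28.259715
  t = 3.0000: CF_t = 1033.000000, DF = 0.830204, PV = 857.600307
Price P = sum_t PV_t = 1008.085543

Answer: Price = 1008.0855


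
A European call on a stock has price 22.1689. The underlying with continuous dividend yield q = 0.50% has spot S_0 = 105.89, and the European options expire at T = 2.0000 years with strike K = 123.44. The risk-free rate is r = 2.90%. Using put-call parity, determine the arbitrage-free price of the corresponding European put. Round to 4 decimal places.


Answer: Put price = 33.8167

Derivation:
Put-call parity: C - P = S_0 * exp(-qT) - K * exp(-rT).
S_0 * exp(-qT) = 105.8900 * 0.99004983 = 104.83637690
K * exp(-rT) = 123.4400 * 0.94364995 = 116.48414951
P = C - S*exp(-qT) + K*exp(-rT)
P = 22.1689 - 104.83637690 + 116.48414951 = 33.8167


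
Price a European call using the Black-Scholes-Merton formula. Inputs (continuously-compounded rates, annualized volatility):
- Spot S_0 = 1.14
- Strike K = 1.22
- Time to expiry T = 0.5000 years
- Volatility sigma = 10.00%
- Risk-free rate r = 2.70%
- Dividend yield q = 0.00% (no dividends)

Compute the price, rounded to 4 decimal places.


Answer: Price = 0.0105

Derivation:
d1 = (ln(S/K) + (r - q + 0.5*sigma^2) * T) / (sigma * sqrt(T)) = -0.73288219
d2 = d1 - sigma * sqrt(T) = -0.80359286
exp(-rT) = 0.98659072; exp(-qT) = 1.00000000
C = S_0 * exp(-qT) * N(d1) - K * exp(-rT) * N(d2)
N(d1) = 0.23181514; N(d2) = 0.21081607
C = 1.1400 * 1.00000000 * 0.23181514 - 1.2200 * 0.98659072 * 0.21081607 = 0.0105


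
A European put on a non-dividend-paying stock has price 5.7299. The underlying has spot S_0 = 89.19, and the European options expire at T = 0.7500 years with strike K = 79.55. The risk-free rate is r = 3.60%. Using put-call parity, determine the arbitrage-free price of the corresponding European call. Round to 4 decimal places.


Put-call parity: C - P = S_0 * exp(-qT) - K * exp(-rT).
S_0 * exp(-qT) = 89.1900 * 1.00000000 = 89.19000000
K * exp(-rT) = 79.5500 * 0.97336124 = 77.43088676
C = P + S*exp(-qT) - K*exp(-rT)
C = 5.7299 + 89.19000000 - 77.43088676 = 17.4890

Answer: Call price = 17.4890


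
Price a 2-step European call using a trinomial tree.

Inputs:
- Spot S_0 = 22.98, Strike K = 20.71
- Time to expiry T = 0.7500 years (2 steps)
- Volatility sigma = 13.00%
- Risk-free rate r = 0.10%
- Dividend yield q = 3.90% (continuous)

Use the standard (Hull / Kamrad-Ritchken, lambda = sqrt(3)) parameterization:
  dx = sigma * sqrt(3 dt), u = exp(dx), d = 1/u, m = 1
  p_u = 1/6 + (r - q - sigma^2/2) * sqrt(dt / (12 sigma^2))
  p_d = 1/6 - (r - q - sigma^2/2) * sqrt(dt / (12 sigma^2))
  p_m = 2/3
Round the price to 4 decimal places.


Answer: Price = V(0,0) = 2.0000

Derivation:
dt = T/N = 0.375000; dx = sigma*sqrt(3*dt) = 0.137886
u = exp(dx) = 1.147844; d = 1/u = 0.871198
p_u = 0.103503, p_m = 0.666667, p_d = 0.229830
Discount per step: exp(-r*dt) = 0.999625
Stock lattice S(k, j) with j the centered position index:
  k=0: S(0,+0) = 22.9800
  k=1: S(1,-1) = 20.0201; S(1,+0) = 22.9800; S(1,+1) = 26.3775
  k=2: S(2,-2) = 17.4415; S(2,-1) = 20.0201; S(2,+0) = 22.9800; S(2,+1) = 26.3775; S(2,+2) = 30.2772
Terminal payoffs V(N, j) = max(S_T - K, 0):
  V(2,-2) = 0.000000; V(2,-1) = 0.000000; V(2,+0) = 2.270000; V(2,+1) = 5.667466; V(2,+2) = 9.567229
Backward induction: V(k, j) = exp(-r*dt) * [p_u * V(k+1, j+1) + p_m * V(k+1, j) + p_d * V(k+1, j-1)]
  V(1,-1) = exp(-r*dt) * [p_u*2.270000 + p_m*0.000000 + p_d*0.000000] = 0.234864
  V(1,+0) = exp(-r*dt) * [p_u*5.667466 + p_m*2.270000 + p_d*0.000000] = 2.099146
  V(1,+1) = exp(-r*dt) * [p_u*9.567229 + p_m*5.667466 + p_d*2.270000] = 5.288279
  V(0,+0) = exp(-r*dt) * [p_u*5.288279 + p_m*2.099146 + p_d*0.234864] = 2.000012


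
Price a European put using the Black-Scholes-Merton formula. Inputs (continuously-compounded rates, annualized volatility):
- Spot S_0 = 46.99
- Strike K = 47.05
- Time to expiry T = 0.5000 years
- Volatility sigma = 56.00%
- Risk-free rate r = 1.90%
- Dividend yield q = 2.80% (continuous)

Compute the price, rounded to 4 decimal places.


d1 = (ln(S/K) + (r - q + 0.5*sigma^2) * T) / (sigma * sqrt(T)) = 0.18340316
d2 = d1 - sigma * sqrt(T) = -0.21257664
exp(-rT) = 0.99054498; exp(-qT) = 0.98609754
P = K * exp(-rT) * N(-d2) - S_0 * exp(-qT) * N(-d1)
N(-d1) = 0.42724085; N(-d2) = 0.58417140
P = 47.0500 * 0.99054498 * 0.58417140 - 46.9900 * 0.98609754 * 0.42724085 = 7.4284

Answer: Price = 7.4284


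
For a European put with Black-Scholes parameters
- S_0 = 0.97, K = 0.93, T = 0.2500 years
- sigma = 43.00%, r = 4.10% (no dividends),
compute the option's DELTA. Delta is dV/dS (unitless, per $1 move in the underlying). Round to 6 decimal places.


Answer: Delta = -0.362778

Derivation:
d1 = 0.3510417923; d2 = 0.1360417923
phi(d1) = 0.3751033454; exp(-qT) = 1.0000000000; exp(-rT) = 0.9898023522
N(-d1) = 0.3627784976
Delta = -exp(-qT) * N(-d1) = -1.0000000000 * 0.3627784976 = -0.362778


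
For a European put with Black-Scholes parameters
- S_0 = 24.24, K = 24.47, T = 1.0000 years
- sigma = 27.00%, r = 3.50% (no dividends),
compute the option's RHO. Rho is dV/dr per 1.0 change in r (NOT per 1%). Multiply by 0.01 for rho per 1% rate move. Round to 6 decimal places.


d1 = 0.2296529028; d2 = -0.0403470972
phi(d1) = 0.3885595803; exp(-qT) = 1.0000000000; exp(-rT) = 0.9656054163
N(-d2) = 0.5160917969
Rho = -K*T*exp(-rT)*N(-d2) = -24.4700 * 1.0000 * 0.9656054163 * 0.5160917969 = -12.194405

Answer: Rho = -12.194405


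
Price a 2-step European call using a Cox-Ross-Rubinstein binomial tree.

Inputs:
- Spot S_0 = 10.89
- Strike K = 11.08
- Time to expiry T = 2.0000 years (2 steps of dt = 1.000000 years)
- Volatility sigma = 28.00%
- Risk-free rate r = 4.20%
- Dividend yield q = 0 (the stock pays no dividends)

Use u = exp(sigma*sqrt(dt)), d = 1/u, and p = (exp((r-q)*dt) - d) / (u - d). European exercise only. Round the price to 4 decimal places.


Answer: Price = V(0,0) = 1.8801

Derivation:
dt = T/N = 1.000000
u = exp(sigma*sqrt(dt)) = 1.323130; d = 1/u = 0.755784
p = (exp((r-q)*dt) - d) / (u - d) = 0.506059
Discount per step: exp(-r*dt) = 0.958870
Stock lattice S(k, i) with i counting down-moves:
  k=0: S(0,0) = 10.8900
  k=1: S(1,0) = 14.4089; S(1,1) = 8.2305
  k=2: S(2,0) = 19.0648; S(2,1) = 10.8900; S(2,2) = 6.2205
Terminal payoffs V(N, i) = max(S_T - K, 0):
  V(2,0) = 7.984824; V(2,1) = 0.000000; V(2,2) = 0.000000
Backward induction: V(k, i) = exp(-r*dt) * [p * V(k+1, i) + (1-p) * V(k+1, i+1)].
  V(1,0) = exp(-r*dt) * [p*7.984824 + (1-p)*0.000000] = 3.874595
  V(1,1) = exp(-r*dt) * [p*0.000000 + (1-p)*0.000000] = 0.000000
  V(0,0) = exp(-r*dt) * [p*3.874595 + (1-p)*0.000000] = 1.880128


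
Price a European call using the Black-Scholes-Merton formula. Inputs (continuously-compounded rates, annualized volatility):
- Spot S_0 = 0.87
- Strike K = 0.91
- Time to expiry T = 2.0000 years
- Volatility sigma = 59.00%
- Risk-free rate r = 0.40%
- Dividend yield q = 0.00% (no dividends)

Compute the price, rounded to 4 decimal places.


Answer: Price = 0.2706

Derivation:
d1 = (ln(S/K) + (r - q + 0.5*sigma^2) * T) / (sigma * sqrt(T)) = 0.37290728
d2 = d1 - sigma * sqrt(T) = -0.46147872
exp(-rT) = 0.99203191; exp(-qT) = 1.00000000
C = S_0 * exp(-qT) * N(d1) - K * exp(-rT) * N(d2)
N(d1) = 0.64539127; N(d2) = 0.32222759
C = 0.8700 * 1.00000000 * 0.64539127 - 0.9100 * 0.99203191 * 0.32222759 = 0.2706


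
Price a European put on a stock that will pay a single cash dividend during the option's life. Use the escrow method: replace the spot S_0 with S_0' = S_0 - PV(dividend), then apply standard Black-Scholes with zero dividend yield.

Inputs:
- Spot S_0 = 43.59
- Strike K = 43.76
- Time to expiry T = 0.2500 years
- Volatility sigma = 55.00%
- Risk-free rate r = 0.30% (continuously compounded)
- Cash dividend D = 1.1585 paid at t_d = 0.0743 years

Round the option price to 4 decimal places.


PV(D) = D * exp(-r * t_d) = 1.1585 * 0.99977712 = 1.15824180
S_0' = S_0 - PV(D) = 43.5900 - 1.15824180 = 42.43175820
d1 = (ln(S_0'/K) + (r + sigma^2/2)*T) / (sigma*sqrt(T)) = 0.02814341
d2 = d1 - sigma*sqrt(T) = -0.24685659
exp(-rT) = 0.99925028
N(-d1) = 0.48877389; N(-d2) = 0.59749039
P = K * exp(-rT) * N(-d2) - S_0' * N(-d1) = 43.7600 * 0.99925028 * 0.59749039 - 42.43175820 * 0.48877389 = 5.3870

Answer: Price = 5.3870


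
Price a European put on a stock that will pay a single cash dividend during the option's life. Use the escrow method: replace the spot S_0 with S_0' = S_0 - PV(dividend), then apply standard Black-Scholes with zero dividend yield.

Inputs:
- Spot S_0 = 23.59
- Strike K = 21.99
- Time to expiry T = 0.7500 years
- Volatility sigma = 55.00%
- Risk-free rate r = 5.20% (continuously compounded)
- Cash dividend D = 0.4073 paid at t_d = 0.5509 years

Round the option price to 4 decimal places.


PV(D) = D * exp(-r * t_d) = 0.4073 * 0.97175963 = 0.39579770
S_0' = S_0 - PV(D) = 23.5900 - 0.39579770 = 23.19420230
d1 = (ln(S_0'/K) + (r + sigma^2/2)*T) / (sigma*sqrt(T)) = 0.43196726
d2 = d1 - sigma*sqrt(T) = -0.04434671
exp(-rT) = 0.96175071
N(-d1) = 0.33288260; N(-d2) = 0.51768598
P = K * exp(-rT) * N(-d2) - S_0' * N(-d1) = 21.9900 * 0.96175071 * 0.51768598 - 23.19420230 * 0.33288260 = 3.2275

Answer: Price = 3.2275


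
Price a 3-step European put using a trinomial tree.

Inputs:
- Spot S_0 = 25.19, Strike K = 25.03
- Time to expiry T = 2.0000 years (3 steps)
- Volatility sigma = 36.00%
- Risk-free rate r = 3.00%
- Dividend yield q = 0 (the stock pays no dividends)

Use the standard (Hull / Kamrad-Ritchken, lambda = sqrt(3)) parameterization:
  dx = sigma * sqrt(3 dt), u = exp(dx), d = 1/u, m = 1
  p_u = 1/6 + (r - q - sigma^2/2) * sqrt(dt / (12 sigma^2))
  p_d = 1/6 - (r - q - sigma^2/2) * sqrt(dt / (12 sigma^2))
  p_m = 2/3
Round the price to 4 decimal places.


dt = T/N = 0.666667; dx = sigma*sqrt(3*dt) = 0.509117
u = exp(dx) = 1.663821; d = 1/u = 0.601026
p_u = 0.143882, p_m = 0.666667, p_d = 0.189451
Discount per step: exp(-r*dt) = 0.980199
Stock lattice S(k, j) with j the centered position index:
  k=0: S(0,+0) = 25.1900
  k=1: S(1,-1) = 15.1398; S(1,+0) = 25.1900; S(1,+1) = 41.9117
  k=2: S(2,-2) = 9.0994; S(2,-1) = 15.1398; S(2,+0) = 25.1900; S(2,+1) = 41.9117; S(2,+2) = 69.7335
  k=3: S(3,-3) = 5.4690; S(3,-2) = 9.0994; S(3,-1) = 15.1398; S(3,+0) = 25.1900; S(3,+1) = 41.9117; S(3,+2) = 69.7335; S(3,+3) = 116.0241
Terminal payoffs V(N, j) = max(K - S_T, 0):
  V(3,-3) = 19.560996; V(3,-2) = 15.930556; V(3,-1) = 9.890152; V(3,+0) = 0.000000; V(3,+1) = 0.000000; V(3,+2) = 0.000000; V(3,+3) = 0.000000
Backward induction: V(k, j) = exp(-r*dt) * [p_u * V(k+1, j+1) + p_m * V(k+1, j) + p_d * V(k+1, j-1)]
  V(2,-2) = exp(-r*dt) * [p_u*9.890152 + p_m*15.930556 + p_d*19.560996] = 15.437385
  V(2,-1) = exp(-r*dt) * [p_u*0.000000 + p_m*9.890152 + p_d*15.930556] = 9.421177
  V(2,+0) = exp(-r*dt) * [p_u*0.000000 + p_m*0.000000 + p_d*9.890152] = 1.836600
  V(2,+1) = exp(-r*dt) * [p_u*0.000000 + p_m*0.000000 + p_d*0.000000] = 0.000000
  V(2,+2) = exp(-r*dt) * [p_u*0.000000 + p_m*0.000000 + p_d*0.000000] = 0.000000
  V(1,-1) = exp(-r*dt) * [p_u*1.836600 + p_m*9.421177 + p_d*15.437385] = 9.282158
  V(1,+0) = exp(-r*dt) * [p_u*0.000000 + p_m*1.836600 + p_d*9.421177] = 2.949666
  V(1,+1) = exp(-r*dt) * [p_u*0.000000 + p_m*0.000000 + p_d*1.836600] = 0.341056
  V(0,+0) = exp(-r*dt) * [p_u*0.341056 + p_m*2.949666 + p_d*9.282158] = 3.699301

Answer: Price = V(0,0) = 3.6993


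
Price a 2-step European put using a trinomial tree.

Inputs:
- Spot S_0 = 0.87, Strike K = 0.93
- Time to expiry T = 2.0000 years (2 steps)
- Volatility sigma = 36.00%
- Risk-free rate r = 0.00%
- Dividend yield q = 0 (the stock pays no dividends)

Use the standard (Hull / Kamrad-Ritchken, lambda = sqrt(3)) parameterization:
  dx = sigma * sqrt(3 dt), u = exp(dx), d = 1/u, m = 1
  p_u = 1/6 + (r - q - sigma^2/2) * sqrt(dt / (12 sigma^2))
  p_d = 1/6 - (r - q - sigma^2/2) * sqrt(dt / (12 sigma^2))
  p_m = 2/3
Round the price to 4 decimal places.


dt = T/N = 1.000000; dx = sigma*sqrt(3*dt) = 0.623538
u = exp(dx) = 1.865517; d = 1/u = 0.536044
p_u = 0.114705, p_m = 0.666667, p_d = 0.218628
Discount per step: exp(-r*dt) = 1.000000
Stock lattice S(k, j) with j the centered position index:
  k=0: S(0,+0) = 0.8700
  k=1: S(1,-1) = 0.4664; S(1,+0) = 0.8700; S(1,+1) = 1.6230
  k=2: S(2,-2) = 0.2500; S(2,-1) = 0.4664; S(2,+0) = 0.8700; S(2,+1) = 1.6230; S(2,+2) = 3.0277
Terminal payoffs V(N, j) = max(K - S_T, 0):
  V(2,-2) = 0.680011; V(2,-1) = 0.463641; V(2,+0) = 0.060000; V(2,+1) = 0.000000; V(2,+2) = 0.000000
Backward induction: V(k, j) = exp(-r*dt) * [p_u * V(k+1, j+1) + p_m * V(k+1, j) + p_d * V(k+1, j-1)]
  V(1,-1) = exp(-r*dt) * [p_u*0.060000 + p_m*0.463641 + p_d*0.680011] = 0.464646
  V(1,+0) = exp(-r*dt) * [p_u*0.000000 + p_m*0.060000 + p_d*0.463641] = 0.141365
  V(1,+1) = exp(-r*dt) * [p_u*0.000000 + p_m*0.000000 + p_d*0.060000] = 0.013118
  V(0,+0) = exp(-r*dt) * [p_u*0.013118 + p_m*0.141365 + p_d*0.464646] = 0.197333

Answer: Price = V(0,0) = 0.1973


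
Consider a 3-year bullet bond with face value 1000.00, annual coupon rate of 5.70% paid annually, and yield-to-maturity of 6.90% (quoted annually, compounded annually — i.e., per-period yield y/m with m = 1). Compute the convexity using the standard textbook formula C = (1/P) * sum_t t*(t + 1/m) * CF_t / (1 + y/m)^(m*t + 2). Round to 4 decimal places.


Coupon per period c = face * coupon_rate / m = 57.000000
Periods per year m = 1; per-period yield y/m = 0.069000
Number of cashflows N = 3
Cashflows (t years, CF_t, discount factor 1/(1+y/m)^(m*t), PV):
  t = 1.0000: CF_t = 57.000000, DF = 0.935454, PV = 53.320861
  t = 2.0000: CF_t = 57.000000, DF = 0.875074, PV = 49.879196
  t = 3.0000: CF_t = 1057.000000, DF = 0.818591, PV = 865.250525
Price P = sum_t PV_t = 968.450582
Convexity numerator sum_t t*(t + 1/m) * CF_t / (1+y/m)^(m*t + 2):
  t = 1.0000: term = 93.319357
  t = 2.0000: term = 261.887811
  t = 3.0000: term = 9085.894868
Convexity = (1/P) * sum = 9441.102035 / 968.450582 = 9.748667

Answer: Convexity = 9.7487


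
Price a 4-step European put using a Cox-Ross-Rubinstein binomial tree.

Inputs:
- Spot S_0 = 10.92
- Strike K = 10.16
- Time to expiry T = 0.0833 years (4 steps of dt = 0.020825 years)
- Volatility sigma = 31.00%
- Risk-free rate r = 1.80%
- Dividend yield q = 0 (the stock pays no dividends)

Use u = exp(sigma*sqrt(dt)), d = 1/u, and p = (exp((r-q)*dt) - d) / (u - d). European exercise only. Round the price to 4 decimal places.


dt = T/N = 0.020825
u = exp(sigma*sqrt(dt)) = 1.045751; d = 1/u = 0.956250
p = (exp((r-q)*dt) - d) / (u - d) = 0.493007
Discount per step: exp(-r*dt) = 0.999625
Stock lattice S(k, i) with i counting down-moves:
  k=0: S(0,0) = 10.9200
  k=1: S(1,0) = 11.4196; S(1,1) = 10.4423
  k=2: S(2,0) = 11.9421; S(2,1) = 10.9200; S(2,2) = 9.9854
  k=3: S(3,0) = 12.4884; S(3,1) = 11.4196; S(3,2) = 10.4423; S(3,3) = 9.5485
  k=4: S(4,0) = 13.0598; S(4,1) = 11.9421; S(4,2) = 10.9200; S(4,3) = 9.9854; S(4,4) = 9.1308
Terminal payoffs V(N, i) = max(K - S_T, 0):
  V(4,0) = 0.000000; V(4,1) = 0.000000; V(4,2) = 0.000000; V(4,3) = 0.174594; V(4,4) = 1.029201
Backward induction: V(k, i) = exp(-r*dt) * [p * V(k+1, i) + (1-p) * V(k+1, i+1)].
  V(3,0) = exp(-r*dt) * [p*0.000000 + (1-p)*0.000000] = 0.000000
  V(3,1) = exp(-r*dt) * [p*0.000000 + (1-p)*0.000000] = 0.000000
  V(3,2) = exp(-r*dt) * [p*0.000000 + (1-p)*0.174594] = 0.088485
  V(3,3) = exp(-r*dt) * [p*0.174594 + (1-p)*1.029201] = 0.607646
  V(2,0) = exp(-r*dt) * [p*0.000000 + (1-p)*0.000000] = 0.000000
  V(2,1) = exp(-r*dt) * [p*0.000000 + (1-p)*0.088485] = 0.044844
  V(2,2) = exp(-r*dt) * [p*0.088485 + (1-p)*0.607646] = 0.351564
  V(1,0) = exp(-r*dt) * [p*0.000000 + (1-p)*0.044844] = 0.022727
  V(1,1) = exp(-r*dt) * [p*0.044844 + (1-p)*0.351564] = 0.200274
  V(0,0) = exp(-r*dt) * [p*0.022727 + (1-p)*0.200274] = 0.112700

Answer: Price = V(0,0) = 0.1127


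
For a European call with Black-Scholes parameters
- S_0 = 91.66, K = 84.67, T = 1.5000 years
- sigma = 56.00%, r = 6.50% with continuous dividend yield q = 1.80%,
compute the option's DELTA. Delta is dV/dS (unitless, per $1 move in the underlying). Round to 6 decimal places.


Answer: Delta = 0.693744

Derivation:
d1 = 0.5613774585; d2 = -0.1244796694
phi(d1) = 0.3407824920; exp(-qT) = 0.9733612415; exp(-rT) = 0.9071023416
N(d1) = 0.7127298763
Delta = exp(-qT) * N(d1) = 0.9733612415 * 0.7127298763 = 0.693744


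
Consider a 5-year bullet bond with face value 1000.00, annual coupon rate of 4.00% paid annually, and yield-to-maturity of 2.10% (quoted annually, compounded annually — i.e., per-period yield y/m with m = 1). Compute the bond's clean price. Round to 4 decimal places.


Coupon per period c = face * coupon_rate / m = 40.000000
Periods per year m = 1; per-period yield y/m = 0.021000
Number of cashflows N = 5
Cashflows (t years, CF_t, discount factor 1/(1+y/m)^(m*t), PV):
  t = 1.0000: CF_t = 40.000000, DF = 0.979432, PV = 39.177277
  t = 2.0000: CF_t = 40.000000, DF = 0.959287, PV = 38.371476
  t = 3.0000: CF_t = 40.000000, DF = 0.939556, PV = 37.582249
  t = 4.0000: CF_t = 40.000000, DF = 0.920231, PV = 36.809255
  t = 5.0000: CF_t = 1040.000000, DF = 0.901304, PV = 937.356141
Price P = sum_t PV_t = 1089.296398

Answer: Price = 1089.2964


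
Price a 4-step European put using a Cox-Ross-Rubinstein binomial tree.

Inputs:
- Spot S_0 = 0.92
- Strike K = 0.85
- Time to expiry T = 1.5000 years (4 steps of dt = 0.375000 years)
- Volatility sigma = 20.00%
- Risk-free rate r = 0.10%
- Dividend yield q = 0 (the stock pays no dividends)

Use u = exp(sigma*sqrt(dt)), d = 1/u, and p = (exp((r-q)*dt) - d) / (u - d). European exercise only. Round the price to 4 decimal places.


dt = T/N = 0.375000
u = exp(sigma*sqrt(dt)) = 1.130290; d = 1/u = 0.884728
p = (exp((r-q)*dt) - d) / (u - d) = 0.470947
Discount per step: exp(-r*dt) = 0.999625
Stock lattice S(k, i) with i counting down-moves:
  k=0: S(0,0) = 0.9200
  k=1: S(1,0) = 1.0399; S(1,1) = 0.8140
  k=2: S(2,0) = 1.1754; S(2,1) = 0.9200; S(2,2) = 0.7201
  k=3: S(3,0) = 1.3285; S(3,1) = 1.0399; S(3,2) = 0.8140; S(3,3) = 0.6371
  k=4: S(4,0) = 1.5016; S(4,1) = 1.1754; S(4,2) = 0.9200; S(4,3) = 0.7201; S(4,4) = 0.5637
Terminal payoffs V(N, i) = max(K - S_T, 0):
  V(4,0) = 0.000000; V(4,1) = 0.000000; V(4,2) = 0.000000; V(4,3) = 0.129875; V(4,4) = 0.286326
Backward induction: V(k, i) = exp(-r*dt) * [p * V(k+1, i) + (1-p) * V(k+1, i+1)].
  V(3,0) = exp(-r*dt) * [p*0.000000 + (1-p)*0.000000] = 0.000000
  V(3,1) = exp(-r*dt) * [p*0.000000 + (1-p)*0.000000] = 0.000000
  V(3,2) = exp(-r*dt) * [p*0.000000 + (1-p)*0.129875] = 0.068685
  V(3,3) = exp(-r*dt) * [p*0.129875 + (1-p)*0.286326] = 0.212566
  V(2,0) = exp(-r*dt) * [p*0.000000 + (1-p)*0.000000] = 0.000000
  V(2,1) = exp(-r*dt) * [p*0.000000 + (1-p)*0.068685] = 0.036324
  V(2,2) = exp(-r*dt) * [p*0.068685 + (1-p)*0.212566] = 0.144752
  V(1,0) = exp(-r*dt) * [p*0.000000 + (1-p)*0.036324] = 0.019210
  V(1,1) = exp(-r*dt) * [p*0.036324 + (1-p)*0.144752] = 0.093653
  V(0,0) = exp(-r*dt) * [p*0.019210 + (1-p)*0.093653] = 0.058572

Answer: Price = V(0,0) = 0.0586


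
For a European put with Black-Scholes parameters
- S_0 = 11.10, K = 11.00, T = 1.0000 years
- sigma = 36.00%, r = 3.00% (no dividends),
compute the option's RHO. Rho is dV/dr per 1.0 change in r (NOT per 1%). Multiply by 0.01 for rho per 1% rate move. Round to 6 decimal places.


d1 = 0.2884717653; d2 = -0.0715282347
phi(d1) = 0.3826836872; exp(-qT) = 1.0000000000; exp(-rT) = 0.9704455335
N(-d2) = 0.5285113230
Rho = -K*T*exp(-rT)*N(-d2) = -11.0000 * 1.0000 * 0.9704455335 * 0.5285113230 = -5.641806

Answer: Rho = -5.641806


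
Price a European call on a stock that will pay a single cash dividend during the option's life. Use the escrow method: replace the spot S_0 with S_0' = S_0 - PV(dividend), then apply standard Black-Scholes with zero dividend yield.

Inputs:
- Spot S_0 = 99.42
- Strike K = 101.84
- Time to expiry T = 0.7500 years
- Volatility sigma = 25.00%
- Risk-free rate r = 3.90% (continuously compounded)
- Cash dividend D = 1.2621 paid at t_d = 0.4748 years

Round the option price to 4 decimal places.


Answer: Price = 8.1381

Derivation:
PV(D) = D * exp(-r * t_d) = 1.2621 * 0.98165319 = 1.23894449
S_0' = S_0 - PV(D) = 99.4200 - 1.23894449 = 98.18105551
d1 = (ln(S_0'/K) + (r + sigma^2/2)*T) / (sigma*sqrt(T)) = 0.07435267
d2 = d1 - sigma*sqrt(T) = -0.14215368
exp(-rT) = 0.97117364
N(d1) = 0.52963512; N(d2) = 0.44347931
C = S_0' * N(d1) - K * exp(-rT) * N(d2) = 98.18105551 * 0.52963512 - 101.8400 * 0.97117364 * 0.44347931 = 8.1381


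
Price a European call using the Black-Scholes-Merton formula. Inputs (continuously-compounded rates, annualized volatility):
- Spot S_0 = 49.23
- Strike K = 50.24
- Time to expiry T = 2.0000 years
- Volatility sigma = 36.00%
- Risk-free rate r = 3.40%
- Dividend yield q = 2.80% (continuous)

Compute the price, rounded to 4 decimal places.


d1 = (ln(S/K) + (r - q + 0.5*sigma^2) * T) / (sigma * sqrt(T)) = 0.23823934
d2 = d1 - sigma * sqrt(T) = -0.27087754
exp(-rT) = 0.93426047; exp(-qT) = 0.94553914
C = S_0 * exp(-qT) * N(d1) - K * exp(-rT) * N(d2)
N(d1) = 0.59415227; N(d2) = 0.39324261
C = 49.2300 * 0.94553914 * 0.59415227 - 50.2400 * 0.93426047 * 0.39324261 = 9.1994

Answer: Price = 9.1994
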